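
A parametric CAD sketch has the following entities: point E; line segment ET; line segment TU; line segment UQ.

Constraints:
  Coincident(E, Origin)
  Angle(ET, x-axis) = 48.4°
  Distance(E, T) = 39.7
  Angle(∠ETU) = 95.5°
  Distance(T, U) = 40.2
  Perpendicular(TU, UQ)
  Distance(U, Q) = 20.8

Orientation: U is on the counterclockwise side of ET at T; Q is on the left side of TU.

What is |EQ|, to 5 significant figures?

47.820

E is at the origin; ET runs at 48.4° with length 39.7, so T = 39.7·(cos 48.4°, sin 48.4°) = (26.358, 29.688). ∠ETU = 95.5°, so TU runs at 48.4° + (180° − 95.5°) = 132.90° from the x-axis; with |TU| = 40.2, U = T + 40.2·(cos 132.90°, sin 132.90°) = (-1.0071, 59.136). The perpendicularity gives UQ at right angles to TU; with |UQ| = 20.8 on the left of TU, Q = U + 20.8·(-0.73254, -0.68072) = (-16.244, 44.977). Then |EQ| = |Q − E| = 47.820.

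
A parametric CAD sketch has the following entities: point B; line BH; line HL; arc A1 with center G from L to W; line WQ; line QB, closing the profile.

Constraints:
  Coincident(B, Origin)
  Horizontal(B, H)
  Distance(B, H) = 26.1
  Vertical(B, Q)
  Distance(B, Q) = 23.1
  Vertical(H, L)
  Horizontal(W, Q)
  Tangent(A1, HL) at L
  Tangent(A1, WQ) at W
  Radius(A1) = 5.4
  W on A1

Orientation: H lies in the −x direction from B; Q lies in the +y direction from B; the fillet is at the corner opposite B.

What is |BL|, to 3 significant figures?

31.5

B is at the origin; B and H share the same y with |BH| = 26.1 and H on the −x side, so H = (-26.1, 0.00). B and Q share the same x with |BQ| = 23.1 and Q on the +y side, so Q = (0.00, 23.1). The virtual corner opposite B is at (-26.1, 23.1). A1 meets HL tangentially, so GL is at right angles to HL and A1 meets WQ tangentially, so GW is at right angles to WQ, with radius 5.4, so the center G sits 5.4 in from both sides at G = (-20.7, 17.7). That places the tangent points at L = (-26.1, 17.7) on HL and W = (-20.7, 23.1) on WQ. Then |BL| = |L − B| = 31.5.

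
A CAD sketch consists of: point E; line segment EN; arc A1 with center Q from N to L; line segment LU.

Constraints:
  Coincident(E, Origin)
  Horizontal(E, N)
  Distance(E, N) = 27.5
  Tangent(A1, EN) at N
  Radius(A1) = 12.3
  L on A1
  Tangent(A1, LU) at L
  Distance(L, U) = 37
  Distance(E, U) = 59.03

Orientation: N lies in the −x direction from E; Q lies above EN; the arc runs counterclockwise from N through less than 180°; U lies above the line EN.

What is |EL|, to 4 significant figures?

23.15

Checks: |QL| = 12.30 ✓; ∠(QL, LU) = 90.00° ✓; |LU| = 37.00 ✓; |EU| = 59.03 ✓.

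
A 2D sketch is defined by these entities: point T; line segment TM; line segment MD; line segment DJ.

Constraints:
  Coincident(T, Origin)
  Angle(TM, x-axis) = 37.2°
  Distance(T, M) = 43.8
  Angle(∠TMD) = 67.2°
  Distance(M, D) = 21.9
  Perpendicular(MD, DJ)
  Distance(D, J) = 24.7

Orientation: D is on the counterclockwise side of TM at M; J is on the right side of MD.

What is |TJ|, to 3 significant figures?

65.3

T is at the origin; TM runs at 37.2° with length 43.8, so M = 43.8·(cos 37.2°, sin 37.2°) = (34.9, 26.5). ∠TMD = 67.2°, so MD runs at 37.2° + (180° − 67.2°) = 150° from the x-axis; with |MD| = 21.9, D = M + 21.9·(cos 150°, sin 150°) = (15.9, 37.4). The perpendicularity gives DJ at right angles to MD; with |DJ| = 24.7 on the right of MD, J = D + 24.7·(0.500, 0.866) = (28.3, 58.8). Then |TJ| = |J − T| = 65.3.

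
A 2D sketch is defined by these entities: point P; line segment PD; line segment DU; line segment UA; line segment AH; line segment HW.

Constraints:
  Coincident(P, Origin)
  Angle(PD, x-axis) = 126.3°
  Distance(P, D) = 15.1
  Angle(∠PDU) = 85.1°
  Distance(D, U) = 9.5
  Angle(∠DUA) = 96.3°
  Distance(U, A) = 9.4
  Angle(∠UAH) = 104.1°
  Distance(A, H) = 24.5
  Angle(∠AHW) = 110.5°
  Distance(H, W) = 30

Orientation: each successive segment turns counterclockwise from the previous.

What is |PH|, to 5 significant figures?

14.012

∠DUA = 96.3° gives UA at -55.100° from the x-axis; with |UA| = 9.4, A = (-10.709, -1.7975). ∠UAH = 104.1° gives AH at 20.800° from the x-axis; with |AH| = 24.5, H = (12.194, 6.9027). Then |PH| = |H − P| = 14.012.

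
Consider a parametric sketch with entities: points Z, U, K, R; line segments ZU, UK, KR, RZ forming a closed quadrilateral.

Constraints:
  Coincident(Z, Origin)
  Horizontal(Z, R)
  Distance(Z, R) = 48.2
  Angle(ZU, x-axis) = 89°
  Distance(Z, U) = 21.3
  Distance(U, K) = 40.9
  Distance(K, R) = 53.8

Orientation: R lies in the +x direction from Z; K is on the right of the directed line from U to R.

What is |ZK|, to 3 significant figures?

19.6

Z is at the origin; Z and R share the same y with |ZR| = 48.2 and R in +x, so R = (48.2, 0). ZU runs at 89.0° with |ZU| = 21.3, so U = (0.372, 21.3). K is determined by |UK| = 40.9 and |KR| = 53.8 together: it lies at the intersection of circle(U, 40.9) and circle(R, 53.8). With |UR| = 52.4, the foot of the radical line on UR is 14.5 from U and the perpendicular offset is √(40.9² − 14.5²) = 38.2. Taking the right-of-UR solution: K = (-1.93, -19.5).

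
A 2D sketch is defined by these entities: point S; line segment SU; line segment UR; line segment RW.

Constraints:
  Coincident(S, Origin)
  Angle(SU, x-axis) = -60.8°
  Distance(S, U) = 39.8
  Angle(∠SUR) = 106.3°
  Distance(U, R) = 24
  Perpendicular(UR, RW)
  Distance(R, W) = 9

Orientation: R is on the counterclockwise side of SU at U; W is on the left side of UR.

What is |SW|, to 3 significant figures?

45.7

S is at the origin; SU runs at -60.8° with length 39.8, so U = 39.8·(cos -60.8°, sin -60.8°) = (19.4, -34.7). ∠SUR = 106.3°, so UR runs at -60.8° + (180° − 106.3°) = 12.9° from the x-axis; with |UR| = 24.0, R = U + 24.0·(cos 12.9°, sin 12.9°) = (42.8, -29.4). UR is perpendicular to RW; with |RW| = 9.0 on the left of UR, W = R + 9.0·(-0.223, 0.975) = (40.8, -20.6). Then |SW| = |W − S| = 45.7.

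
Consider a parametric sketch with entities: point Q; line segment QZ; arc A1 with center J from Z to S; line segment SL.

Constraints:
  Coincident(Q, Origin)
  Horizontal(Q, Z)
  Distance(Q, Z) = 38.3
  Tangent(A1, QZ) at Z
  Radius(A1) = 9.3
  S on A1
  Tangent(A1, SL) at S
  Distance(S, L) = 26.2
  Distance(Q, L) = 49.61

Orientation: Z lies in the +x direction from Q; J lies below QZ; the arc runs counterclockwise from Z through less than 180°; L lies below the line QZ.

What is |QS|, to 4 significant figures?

31.07

Q is at the origin; QZ is horizontal with |QZ| = 38.3 and Z on the +x side, so Z = (38.30, 0.000). Since A1 is tangent to QZ there, JZ ⟂ QZ, so J = Z + (0, -9.3) = (38.30, -9.300). Since JS ⟂ SL (tangency), |JL| = √(9.3² + 26.2²) = 27.80 regardless of where S sits on A1. So L lies on both circle(Q, 49.61) and circle(J, 27.80); the below-QZ intersection is L = (33.41, -36.67). S is the foot of the tangent from L: S = (29.13, -10.82).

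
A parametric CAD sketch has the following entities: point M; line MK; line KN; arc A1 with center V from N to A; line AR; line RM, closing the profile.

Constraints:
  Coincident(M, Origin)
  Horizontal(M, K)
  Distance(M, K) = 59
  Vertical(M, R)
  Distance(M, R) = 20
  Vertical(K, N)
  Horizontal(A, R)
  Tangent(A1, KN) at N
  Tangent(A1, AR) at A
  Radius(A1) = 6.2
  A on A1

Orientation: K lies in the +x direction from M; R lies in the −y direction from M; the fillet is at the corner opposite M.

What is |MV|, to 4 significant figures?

54.57

M and R share the same x with |MR| = 20.0 and R on the −y side, so R = (0.000, -20.00). The virtual corner opposite M is at (59.00, -20.00). Since A1 is tangent to KN there, VN ⟂ KN and since A1 is tangent to AR there, VA ⟂ AR, with radius 6.2, so the center V sits 6.2 in from both sides at V = (52.80, -13.80). Then |MV| = |V − M| = 54.57.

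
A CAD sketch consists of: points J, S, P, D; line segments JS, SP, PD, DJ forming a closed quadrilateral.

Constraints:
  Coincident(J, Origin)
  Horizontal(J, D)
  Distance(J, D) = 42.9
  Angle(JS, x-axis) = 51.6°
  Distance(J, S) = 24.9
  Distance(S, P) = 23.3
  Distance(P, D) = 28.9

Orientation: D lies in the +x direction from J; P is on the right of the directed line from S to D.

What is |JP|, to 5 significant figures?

14.731

J is at the origin; JD is horizontal with |JD| = 42.9 and D in +x, so D = (42.9, 0). JS runs at 51.6° with |JS| = 24.9, so S = (15.467, 19.514). P is determined by |SP| = 23.3 and |PD| = 28.9 together: it lies at the intersection of circle(S, 23.3) and circle(D, 28.9). With |SD| = 33.666, the foot of the radical line on SD is 12.491 from S and the perpendicular offset is √(23.3² − 12.491²) = 19.669. Taking the right-of-SD solution: P = (14.245, -3.7540).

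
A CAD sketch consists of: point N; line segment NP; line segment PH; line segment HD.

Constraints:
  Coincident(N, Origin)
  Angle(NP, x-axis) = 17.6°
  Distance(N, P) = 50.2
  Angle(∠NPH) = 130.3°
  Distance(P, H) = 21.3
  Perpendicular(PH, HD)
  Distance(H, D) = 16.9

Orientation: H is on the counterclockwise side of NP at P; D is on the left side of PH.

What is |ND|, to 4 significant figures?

57.87

N is at the origin; NP runs at 17.6° with length 50.2, so P = 50.2·(cos 17.6°, sin 17.6°) = (47.85, 15.18). ∠NPH = 130.3°, so PH runs at 17.6° + (180° − 130.3°) = 67.30° from the x-axis; with |PH| = 21.3, H = P + 21.3·(cos 67.30°, sin 67.30°) = (56.07, 34.83). PH ⟂ HD; with |HD| = 16.9 on the left of PH, D = H + 16.9·(-0.9225, 0.3859) = (40.48, 41.35). Then |ND| = |D − N| = 57.87.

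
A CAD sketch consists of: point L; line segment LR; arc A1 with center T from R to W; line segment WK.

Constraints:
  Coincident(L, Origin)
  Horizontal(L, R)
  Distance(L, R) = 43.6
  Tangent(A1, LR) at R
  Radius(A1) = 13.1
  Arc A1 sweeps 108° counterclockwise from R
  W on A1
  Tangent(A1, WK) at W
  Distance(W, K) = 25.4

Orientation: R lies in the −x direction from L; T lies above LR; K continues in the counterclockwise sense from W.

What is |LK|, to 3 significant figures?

56.8

L is at the origin; L and R share the same y with |LR| = 43.6 and R on the −x side, so R = (-43.6, 0.00). Since A1 is tangent to LR there, TR ⟂ LR, so T = R + (0, 13.1) = (-43.6, 13.1). On A1, R sits at bearing -90° from T; a 108° counterclockwise sweep puts W at bearing 18°, so W = T + 13.1·(cos 18°, sin 18°) = (-31.1, 17.1). Tangency of A1 to WK means the radius TW is perpendicular to WK, so WK runs along (−sin 18°, cos 18°); with |WK| = 25.4, K = (-39.0, 41.3). Then |LK| = |K − L| = 56.8.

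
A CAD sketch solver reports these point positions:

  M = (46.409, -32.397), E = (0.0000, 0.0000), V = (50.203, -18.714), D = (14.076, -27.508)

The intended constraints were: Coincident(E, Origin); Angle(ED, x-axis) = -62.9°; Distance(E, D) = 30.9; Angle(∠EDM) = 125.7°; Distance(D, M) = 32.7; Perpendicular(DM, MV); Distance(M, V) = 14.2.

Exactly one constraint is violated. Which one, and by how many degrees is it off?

Perpendicular(DM, MV) — off by 6.90°.

E = (0.00, 0.00) ✓; ED at -62.90° ✓; |ED| = 30.90 ✓; ∠EDM = 125.7° ✓; |DM| = 32.70 ✓; ∠(DM, MV) = 83.10° ✗; |MV| = 14.20 ✓.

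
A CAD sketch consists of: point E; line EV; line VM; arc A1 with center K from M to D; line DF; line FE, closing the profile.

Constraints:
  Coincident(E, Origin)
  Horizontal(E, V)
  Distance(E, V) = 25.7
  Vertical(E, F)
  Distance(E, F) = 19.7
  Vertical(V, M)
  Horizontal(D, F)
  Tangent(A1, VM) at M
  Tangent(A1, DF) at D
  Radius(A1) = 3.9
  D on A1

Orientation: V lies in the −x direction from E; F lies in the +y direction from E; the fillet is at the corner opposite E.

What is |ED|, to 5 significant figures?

29.382

The virtual corner opposite E is at (-25.700, 19.700). The tangent condition forces KM to be normal to VM and since A1 is tangent to DF there, KD ⟂ DF, with radius 3.9, so the center K sits 3.9 in from both sides at K = (-21.800, 15.800). That places the tangent points at M = (-25.700, 15.800) on VM and D = (-21.800, 19.700) on DF. Then |ED| = |D − E| = 29.382.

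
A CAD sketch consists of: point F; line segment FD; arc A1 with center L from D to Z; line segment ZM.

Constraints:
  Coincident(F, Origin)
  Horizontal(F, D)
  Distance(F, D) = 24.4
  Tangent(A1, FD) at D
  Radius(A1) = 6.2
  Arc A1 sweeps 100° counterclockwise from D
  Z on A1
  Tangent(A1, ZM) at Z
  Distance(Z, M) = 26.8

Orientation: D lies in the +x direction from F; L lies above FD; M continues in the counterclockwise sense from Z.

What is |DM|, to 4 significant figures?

33.70

F is at the origin; FD is horizontal with |FD| = 24.4 and D on the +x side, so D = (24.40, 0.000). A1 meets FD tangentially, so LD is at right angles to FD, so L = D + (0, 6.2) = (24.40, 6.200). On A1, D sits at bearing -90° from L; a 100° counterclockwise sweep puts Z at bearing 10°, so Z = L + 6.2·(cos 10°, sin 10°) = (30.51, 7.277). Since A1 is tangent to ZM there, LZ ⟂ ZM, so ZM runs along (−sin 10°, cos 10°); with |ZM| = 26.8, M = (25.85, 33.67). Then |DM| = |M − D| = 33.70.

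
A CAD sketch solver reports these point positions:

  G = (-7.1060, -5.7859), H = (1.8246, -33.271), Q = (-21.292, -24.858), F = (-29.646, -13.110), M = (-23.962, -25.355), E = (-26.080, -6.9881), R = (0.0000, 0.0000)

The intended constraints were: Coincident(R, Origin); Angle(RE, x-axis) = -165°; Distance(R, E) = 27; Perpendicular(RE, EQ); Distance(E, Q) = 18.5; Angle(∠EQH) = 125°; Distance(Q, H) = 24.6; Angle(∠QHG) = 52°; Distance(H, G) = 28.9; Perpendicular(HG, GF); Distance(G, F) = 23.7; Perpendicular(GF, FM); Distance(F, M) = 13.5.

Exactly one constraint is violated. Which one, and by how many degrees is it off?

Perpendicular(GF, FM) — off by 6.90°.

R = (0.00, 0.00) ✓; RE at -165.0° ✓; |RE| = 27.00 ✓; ∠(RE, EQ) = 90.00° ✓; |EQ| = 18.50 ✓; ∠EQH = 125.0° ✓; |QH| = 24.60 ✓; ∠QHG = 52.00° ✓; |HG| = 28.90 ✓; ∠(HG, GF) = 90.00° ✓; |GF| = 23.70 ✓; ∠(GF, FM) = 96.90° ✗; |FM| = 13.50 ✓.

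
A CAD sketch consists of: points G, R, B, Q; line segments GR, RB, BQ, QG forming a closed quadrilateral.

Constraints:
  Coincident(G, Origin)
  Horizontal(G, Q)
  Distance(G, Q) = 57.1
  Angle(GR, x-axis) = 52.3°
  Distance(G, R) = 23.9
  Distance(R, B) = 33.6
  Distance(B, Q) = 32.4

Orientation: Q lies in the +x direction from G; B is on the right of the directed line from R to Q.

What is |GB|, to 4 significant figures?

29.77

Checks: |RB| = 33.60 ✓; |BQ| = 32.40 ✓.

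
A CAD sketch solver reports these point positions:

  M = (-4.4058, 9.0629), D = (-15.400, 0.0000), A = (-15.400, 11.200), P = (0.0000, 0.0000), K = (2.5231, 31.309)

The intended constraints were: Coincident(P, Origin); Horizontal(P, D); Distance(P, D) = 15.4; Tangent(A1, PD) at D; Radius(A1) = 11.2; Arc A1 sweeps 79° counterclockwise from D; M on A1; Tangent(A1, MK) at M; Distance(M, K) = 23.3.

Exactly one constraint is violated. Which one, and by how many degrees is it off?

Tangent(A1, MK) at M — off by 6.30°.

P = (0.00, 0.00) ✓; P.y = 0.00, D.y = 0.00 ✓; |PD| = 15.40 ✓; ∠(AD, DP) = 90.00° ✓; |AD| = 11.20 ✓; bearing(A→M) − bearing(A→D) = 79.00° ✓; |AM| = 11.20 ✓; ∠(AM, MK) = 96.30° ✗; |MK| = 23.30 ✓.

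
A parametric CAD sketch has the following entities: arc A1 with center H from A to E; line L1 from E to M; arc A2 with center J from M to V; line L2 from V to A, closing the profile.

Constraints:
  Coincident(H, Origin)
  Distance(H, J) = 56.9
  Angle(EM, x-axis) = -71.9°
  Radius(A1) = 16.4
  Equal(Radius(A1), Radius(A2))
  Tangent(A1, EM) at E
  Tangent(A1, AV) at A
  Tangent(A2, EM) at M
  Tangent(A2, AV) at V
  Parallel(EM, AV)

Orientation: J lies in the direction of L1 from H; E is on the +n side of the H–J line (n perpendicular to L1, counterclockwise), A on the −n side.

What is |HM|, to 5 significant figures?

59.216

The slot axis is L1's direction at -71.9°, so u = (cos -71.9°, sin -71.9°) = (0.31068, -0.95052) and n = (−sin -71.9°, cos -71.9°) = (0.95052, 0.31068). H is at the origin and J lies 56.9 along u from H, so J = 56.9·u = (17.677, -54.084). Tangency of A1 to both parallel lines with radius 16.4 puts E and A at H ± 16.4·n: E = (15.588, 5.0951), A = (-15.588, -5.0951). Equal radii place M and V the same way about J: M = J + 16.4·n = (33.266, -48.989), V = J − 16.4·n = (2.0890, -59.179). Then |HM| = |M − H| = 59.216.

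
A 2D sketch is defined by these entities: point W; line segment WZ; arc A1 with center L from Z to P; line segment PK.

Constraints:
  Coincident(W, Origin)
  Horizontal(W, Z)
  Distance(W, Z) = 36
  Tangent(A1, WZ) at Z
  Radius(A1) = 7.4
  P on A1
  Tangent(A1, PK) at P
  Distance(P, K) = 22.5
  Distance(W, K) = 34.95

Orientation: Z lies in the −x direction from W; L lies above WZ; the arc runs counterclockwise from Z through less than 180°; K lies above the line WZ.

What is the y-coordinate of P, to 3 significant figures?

5.27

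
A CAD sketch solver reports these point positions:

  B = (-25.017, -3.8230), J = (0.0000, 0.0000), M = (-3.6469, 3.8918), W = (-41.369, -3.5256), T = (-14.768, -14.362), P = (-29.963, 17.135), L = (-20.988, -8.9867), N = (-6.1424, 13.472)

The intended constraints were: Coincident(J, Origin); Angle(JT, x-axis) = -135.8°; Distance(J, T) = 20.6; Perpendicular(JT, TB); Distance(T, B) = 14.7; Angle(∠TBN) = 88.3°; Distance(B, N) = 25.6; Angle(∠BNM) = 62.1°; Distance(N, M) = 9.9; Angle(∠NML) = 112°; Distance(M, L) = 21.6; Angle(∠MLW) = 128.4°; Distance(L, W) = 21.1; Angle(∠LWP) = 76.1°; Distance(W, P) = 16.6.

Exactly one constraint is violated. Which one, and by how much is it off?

Distance(W, P) = 16.6 — off by 7.00.

J = (0.00, 0.00) ✓; JT at -135.8° ✓; |JT| = 20.60 ✓; ∠(JT, TB) = 90.00° ✓; |TB| = 14.70 ✓; ∠TBN = 88.30° ✓; |BN| = 25.60 ✓; ∠BNM = 62.10° ✓; |NM| = 9.900 ✓; ∠NML = 112.0° ✓; |ML| = 21.60 ✓; ∠MLW = 128.4° ✓; |LW| = 21.10 ✓; ∠LWP = 76.10° ✓; |WP| = 23.60 ✗.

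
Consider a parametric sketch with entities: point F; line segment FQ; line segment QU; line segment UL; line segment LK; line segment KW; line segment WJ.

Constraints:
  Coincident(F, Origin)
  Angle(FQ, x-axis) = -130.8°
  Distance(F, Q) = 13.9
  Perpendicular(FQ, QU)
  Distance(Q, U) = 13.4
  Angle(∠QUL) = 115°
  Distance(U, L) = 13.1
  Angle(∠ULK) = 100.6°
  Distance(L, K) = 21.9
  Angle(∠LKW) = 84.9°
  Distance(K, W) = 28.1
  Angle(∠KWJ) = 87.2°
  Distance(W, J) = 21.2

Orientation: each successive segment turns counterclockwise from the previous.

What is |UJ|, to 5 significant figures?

12.226

F is at the origin; FQ runs at -130.8° with length 13.9, so Q = (-9.0825, -10.522). The perpendicularity gives QU at right angles to FQ, so QU runs at -40.800°; with |QU| = 13.4, U = (1.0612, -19.278). ∠QUL = 115.0° gives UL at 24.200° from the x-axis; with |UL| = 13.1, L = (13.010, -13.908). ∠ULK = 100.6° gives LK at 103.60° from the x-axis; with |LK| = 21.9, K = (7.8603, 7.3779). ∠LKW = 84.9° gives KW at -161.30° from the x-axis; with |KW| = 28.1, W = (-18.756, -1.6314). ∠KWJ = 87.2° gives WJ at -68.500° from the x-axis; with |WJ| = 21.2, J = (-10.986, -21.356). Then |UJ| = |J − U| = 12.226.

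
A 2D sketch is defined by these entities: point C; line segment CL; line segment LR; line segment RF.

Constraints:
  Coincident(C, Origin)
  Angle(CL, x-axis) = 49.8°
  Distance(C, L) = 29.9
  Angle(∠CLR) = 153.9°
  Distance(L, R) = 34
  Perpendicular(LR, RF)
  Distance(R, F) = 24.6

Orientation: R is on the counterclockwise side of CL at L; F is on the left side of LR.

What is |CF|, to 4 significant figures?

61.92

C is at the origin; CL runs at 49.8° with length 29.9, so L = 29.9·(cos 49.8°, sin 49.8°) = (19.30, 22.84). ∠CLR = 153.9°, so LR runs at 49.8° + (180° − 153.9°) = 75.90° from the x-axis; with |LR| = 34.0, R = L + 34.0·(cos 75.90°, sin 75.90°) = (27.58, 55.81). The perpendicularity gives RF at right angles to LR; with |RF| = 24.6 on the left of LR, F = R + 24.6·(-0.9699, 0.2436) = (3.723, 61.81). Then |CF| = |F − C| = 61.92.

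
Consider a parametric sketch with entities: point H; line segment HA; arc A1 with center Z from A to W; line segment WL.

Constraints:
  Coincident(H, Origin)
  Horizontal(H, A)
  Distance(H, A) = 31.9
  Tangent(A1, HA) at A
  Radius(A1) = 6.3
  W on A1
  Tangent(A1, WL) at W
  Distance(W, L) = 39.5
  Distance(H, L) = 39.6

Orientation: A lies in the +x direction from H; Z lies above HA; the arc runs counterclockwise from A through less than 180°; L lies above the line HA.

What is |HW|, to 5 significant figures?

37.913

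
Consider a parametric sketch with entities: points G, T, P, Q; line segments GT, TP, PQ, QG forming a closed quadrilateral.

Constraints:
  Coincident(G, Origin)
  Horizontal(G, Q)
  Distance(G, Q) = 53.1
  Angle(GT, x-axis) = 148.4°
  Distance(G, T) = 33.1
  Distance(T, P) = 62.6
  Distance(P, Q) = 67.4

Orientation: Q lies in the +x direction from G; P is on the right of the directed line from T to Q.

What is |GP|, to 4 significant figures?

39.37

G is at the origin; G and Q share the same y with |GQ| = 53.1 and Q in +x, so Q = (53.1, 0). GT runs at 148.4° with |GT| = 33.1, so T = (-28.19, 17.34). P is determined by |TP| = 62.6 and |PQ| = 67.4 together: it lies at the intersection of circle(T, 62.6) and circle(Q, 67.4). With |TQ| = 83.12, the foot of the radical line on TQ is 37.81 from T and the perpendicular offset is √(62.6² − 37.81²) = 49.89. Taking the right-of-TQ solution: P = (-1.628, -39.34).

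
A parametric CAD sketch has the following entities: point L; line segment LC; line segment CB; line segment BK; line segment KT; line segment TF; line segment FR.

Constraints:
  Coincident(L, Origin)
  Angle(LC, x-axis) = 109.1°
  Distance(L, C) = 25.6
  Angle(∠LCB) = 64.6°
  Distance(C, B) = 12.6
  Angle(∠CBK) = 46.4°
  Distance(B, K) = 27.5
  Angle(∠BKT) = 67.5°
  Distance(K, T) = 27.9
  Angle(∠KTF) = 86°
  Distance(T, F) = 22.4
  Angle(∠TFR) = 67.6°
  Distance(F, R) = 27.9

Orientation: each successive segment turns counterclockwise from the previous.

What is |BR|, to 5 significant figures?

17.984

L is at the origin; LC runs at 109.1° with length 25.6, so C = (-8.3768, 24.191). ∠LCB = 64.6° gives CB at -135.50° from the x-axis; with |CB| = 12.6, B = (-17.364, 15.359). ∠CBK = 46.4° gives BK at -1.9000° from the x-axis; with |BK| = 27.5, K = (10.121, 14.447). ∠BKT = 67.5° gives KT at 110.60° from the x-axis; with |KT| = 27.9, T = (0.30477, 40.564). ∠KTF = 86.0° gives TF at -155.40° from the x-axis; with |TF| = 22.4, F = (-20.062, 31.239). ∠TFR = 67.6° gives FR at -43.000° from the x-axis; with |FR| = 27.9, R = (0.34264, 12.211). Then |BR| = |R − B| = 17.984.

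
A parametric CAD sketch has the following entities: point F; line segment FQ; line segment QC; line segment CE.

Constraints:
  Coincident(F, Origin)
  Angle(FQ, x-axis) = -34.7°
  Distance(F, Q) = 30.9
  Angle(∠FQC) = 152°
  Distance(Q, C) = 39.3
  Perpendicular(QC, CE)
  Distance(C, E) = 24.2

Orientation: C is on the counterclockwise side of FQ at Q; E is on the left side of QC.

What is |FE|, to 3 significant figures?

67.3

F is at the origin; FQ runs at -34.7° with length 30.9, so Q = 30.9·(cos -34.7°, sin -34.7°) = (25.4, -17.6). ∠FQC = 152.0°, so QC runs at -34.7° + (180° − 152.0°) = -6.70° from the x-axis; with |QC| = 39.3, C = Q + 39.3·(cos -6.70°, sin -6.70°) = (64.4, -22.2). QC is perpendicular to CE; with |CE| = 24.2 on the left of QC, E = C + 24.2·(0.117, 0.993) = (67.3, 1.86). Then |FE| = |E − F| = 67.3.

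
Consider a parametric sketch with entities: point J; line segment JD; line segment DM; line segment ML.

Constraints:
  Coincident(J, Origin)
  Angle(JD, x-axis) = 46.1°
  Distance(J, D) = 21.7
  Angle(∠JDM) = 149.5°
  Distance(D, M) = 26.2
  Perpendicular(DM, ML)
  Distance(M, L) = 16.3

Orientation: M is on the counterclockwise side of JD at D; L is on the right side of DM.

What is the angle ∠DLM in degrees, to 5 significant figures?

58.113°

J is at the origin; JD runs at 46.1° with length 21.7, so D = 21.7·(cos 46.1°, sin 46.1°) = (15.047, 15.636). ∠JDM = 149.5°, so DM runs at 46.1° + (180° − 149.5°) = 76.600° from the x-axis; with |DM| = 26.2, M = D + 26.2·(cos 76.600°, sin 76.600°) = (21.119, 41.123). DM is perpendicular to ML; with |ML| = 16.3 on the right of DM, L = M + 16.3·(0.97278, -0.23175) = (36.975, 37.345). Then cos ∠DLM = LD·LM / (|LD||LM|), giving 58.113°.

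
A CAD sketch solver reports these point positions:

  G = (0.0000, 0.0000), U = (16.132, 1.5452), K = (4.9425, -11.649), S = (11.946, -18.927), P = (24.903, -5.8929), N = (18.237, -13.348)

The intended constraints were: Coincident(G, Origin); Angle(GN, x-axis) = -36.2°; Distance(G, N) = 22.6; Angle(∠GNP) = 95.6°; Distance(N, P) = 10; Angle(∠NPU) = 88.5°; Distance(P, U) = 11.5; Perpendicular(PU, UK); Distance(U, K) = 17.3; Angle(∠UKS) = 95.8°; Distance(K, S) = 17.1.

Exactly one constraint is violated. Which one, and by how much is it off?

Distance(K, S) = 17.1 — off by 7.00.

G = (0.00, 0.00) ✓; GN at -36.20° ✓; |GN| = 22.60 ✓; ∠GNP = 95.60° ✓; |NP| = 10.00 ✓; ∠NPU = 88.50° ✓; |PU| = 11.50 ✓; ∠(PU, UK) = 90.00° ✓; |UK| = 17.30 ✓; ∠UKS = 95.80° ✓; |KS| = 10.10 ✗.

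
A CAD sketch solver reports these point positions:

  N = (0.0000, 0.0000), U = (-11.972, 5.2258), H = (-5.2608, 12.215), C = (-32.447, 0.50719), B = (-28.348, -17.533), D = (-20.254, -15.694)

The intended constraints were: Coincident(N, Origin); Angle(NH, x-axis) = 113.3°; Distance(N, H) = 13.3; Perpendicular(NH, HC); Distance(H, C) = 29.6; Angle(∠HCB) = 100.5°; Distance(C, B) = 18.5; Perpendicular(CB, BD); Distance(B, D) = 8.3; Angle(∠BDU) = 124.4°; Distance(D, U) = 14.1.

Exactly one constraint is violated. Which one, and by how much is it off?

Distance(D, U) = 14.1 — off by 8.40.

N = (0.00, 0.00) ✓; NH at 113.3° ✓; |NH| = 13.30 ✓; ∠(NH, HC) = 90.00° ✓; |HC| = 29.60 ✓; ∠HCB = 100.5° ✓; |CB| = 18.50 ✓; ∠(CB, BD) = 90.00° ✓; |BD| = 8.300 ✓; ∠BDU = 124.4° ✓; |DU| = 22.50 ✗.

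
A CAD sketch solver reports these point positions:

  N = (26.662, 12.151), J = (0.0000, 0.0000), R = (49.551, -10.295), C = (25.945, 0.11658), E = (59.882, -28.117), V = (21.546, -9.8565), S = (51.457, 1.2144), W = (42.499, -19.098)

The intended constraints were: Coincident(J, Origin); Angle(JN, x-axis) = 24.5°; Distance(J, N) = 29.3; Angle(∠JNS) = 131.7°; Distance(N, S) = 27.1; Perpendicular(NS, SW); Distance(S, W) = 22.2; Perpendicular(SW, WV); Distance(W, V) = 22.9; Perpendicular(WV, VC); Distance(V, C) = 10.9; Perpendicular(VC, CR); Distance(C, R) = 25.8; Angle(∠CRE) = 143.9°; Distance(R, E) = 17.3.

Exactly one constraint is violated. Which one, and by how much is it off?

Distance(R, E) = 17.3 — off by 3.30.

J = (0.00, 0.00) ✓; JN at 24.50° ✓; |JN| = 29.30 ✓; ∠JNS = 131.7° ✓; |NS| = 27.10 ✓; ∠(NS, SW) = 90.00° ✓; |SW| = 22.20 ✓; ∠(SW, WV) = 90.00° ✓; |WV| = 22.90 ✓; ∠(WV, VC) = 90.00° ✓; |VC| = 10.90 ✓; ∠(VC, CR) = 90.00° ✓; |CR| = 25.80 ✓; ∠CRE = 143.9° ✓; |RE| = 20.60 ✗.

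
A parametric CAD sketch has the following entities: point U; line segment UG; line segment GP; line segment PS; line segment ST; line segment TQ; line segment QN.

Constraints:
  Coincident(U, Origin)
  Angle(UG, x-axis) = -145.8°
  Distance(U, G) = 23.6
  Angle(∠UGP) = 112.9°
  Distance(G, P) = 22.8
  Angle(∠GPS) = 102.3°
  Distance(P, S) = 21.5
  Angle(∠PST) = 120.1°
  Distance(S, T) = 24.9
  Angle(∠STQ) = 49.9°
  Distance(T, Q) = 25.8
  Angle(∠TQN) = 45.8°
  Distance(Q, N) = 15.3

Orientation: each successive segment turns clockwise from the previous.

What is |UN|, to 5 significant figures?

28.533

U is at the origin; UG runs at -145.8° with length 23.6, so G = (-19.519, -13.265). ∠UGP = 112.9° gives GP at 147.10° from the x-axis; with |GP| = 22.8, P = (-38.662, -0.88079). ∠GPS = 102.3° gives PS at 69.400° from the x-axis; with |PS| = 21.5, S = (-31.098, 19.244). ∠PST = 120.1° gives ST at 9.5000° from the x-axis; with |ST| = 24.9, T = (-6.5393, 23.354). ∠STQ = 49.9° gives TQ at -120.60° from the x-axis; with |TQ| = 25.8, Q = (-19.673, 1.1470). ∠TQN = 45.8° gives QN at 105.20° from the x-axis; with |QN| = 15.3, N = (-23.684, 15.912). Then |UN| = |N − U| = 28.533.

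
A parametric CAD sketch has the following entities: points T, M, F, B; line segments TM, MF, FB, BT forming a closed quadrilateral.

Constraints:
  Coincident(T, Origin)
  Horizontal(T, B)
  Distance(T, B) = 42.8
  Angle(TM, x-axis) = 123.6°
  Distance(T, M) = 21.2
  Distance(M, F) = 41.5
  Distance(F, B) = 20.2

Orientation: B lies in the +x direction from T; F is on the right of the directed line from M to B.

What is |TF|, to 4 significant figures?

23.66

T is at the origin; TB is horizontal with |TB| = 42.8 and B in +x, so B = (42.8, 0). TM runs at 123.6° with |TM| = 21.2, so M = (-11.73, 17.66). F is determined by |MF| = 41.5 and |FB| = 20.2 together: it lies at the intersection of circle(M, 41.5) and circle(B, 20.2). With |MB| = 57.32, the foot of the radical line on MB is 40.12 from M and the perpendicular offset is √(41.5² − 40.12²) = 10.60. Taking the right-of-MB solution: F = (23.18, -4.786).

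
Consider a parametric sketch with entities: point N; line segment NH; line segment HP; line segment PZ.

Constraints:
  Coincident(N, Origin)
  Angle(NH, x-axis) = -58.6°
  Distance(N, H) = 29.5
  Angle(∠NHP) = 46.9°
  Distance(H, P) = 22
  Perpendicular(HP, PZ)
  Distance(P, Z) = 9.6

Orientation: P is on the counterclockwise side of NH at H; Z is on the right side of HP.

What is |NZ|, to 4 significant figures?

31.19

N is at the origin; NH runs at -58.6° with length 29.5, so H = 29.5·(cos -58.6°, sin -58.6°) = (15.37, -25.18). ∠NHP = 46.9°, so HP runs at -58.6° + (180° − 46.9°) = 74.50° from the x-axis; with |HP| = 22.0, P = H + 22.0·(cos 74.50°, sin 74.50°) = (21.25, -3.980). HP ⟂ PZ; with |PZ| = 9.6 on the right of HP, Z = P + 9.6·(0.9636, -0.2672) = (30.50, -6.545). Then |NZ| = |Z − N| = 31.19.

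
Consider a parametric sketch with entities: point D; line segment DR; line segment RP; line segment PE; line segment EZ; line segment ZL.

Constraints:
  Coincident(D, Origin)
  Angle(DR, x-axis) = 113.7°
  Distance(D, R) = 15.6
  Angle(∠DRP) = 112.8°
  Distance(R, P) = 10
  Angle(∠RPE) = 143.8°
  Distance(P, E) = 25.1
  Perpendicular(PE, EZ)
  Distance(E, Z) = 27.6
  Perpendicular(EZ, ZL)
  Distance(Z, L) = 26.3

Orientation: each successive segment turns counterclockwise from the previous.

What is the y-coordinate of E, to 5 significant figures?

-1.0133

D is at the origin; DR runs at 113.7° with length 15.6, so R = (-6.2704, 14.284). ∠DRP = 112.8° gives RP at -179.10° from the x-axis; with |RP| = 10.0, P = (-16.269, 14.127). ∠RPE = 143.8° gives PE at -142.90° from the x-axis; with |PE| = 25.1, E = (-36.289, -1.0133). So E.y = -1.0133.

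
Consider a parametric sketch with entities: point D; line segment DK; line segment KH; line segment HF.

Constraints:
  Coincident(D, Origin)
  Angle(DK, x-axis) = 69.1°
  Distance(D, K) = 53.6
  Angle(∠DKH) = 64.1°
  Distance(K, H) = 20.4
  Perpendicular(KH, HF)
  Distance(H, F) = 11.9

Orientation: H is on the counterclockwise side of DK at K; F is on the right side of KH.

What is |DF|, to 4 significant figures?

60.19

∠DKH = 64.1°, so KH runs at 69.1° + (180° − 64.1°) = 185.0° from the x-axis; with |KH| = 20.4, H = K + 20.4·(cos 185.0°, sin 185.0°) = (-1.201, 48.30). KH is perpendicular to HF; with |HF| = 11.9 on the right of KH, F = H + 11.9·(-0.08716, 0.9962) = (-2.238, 60.15). Then |DF| = |F − D| = 60.19.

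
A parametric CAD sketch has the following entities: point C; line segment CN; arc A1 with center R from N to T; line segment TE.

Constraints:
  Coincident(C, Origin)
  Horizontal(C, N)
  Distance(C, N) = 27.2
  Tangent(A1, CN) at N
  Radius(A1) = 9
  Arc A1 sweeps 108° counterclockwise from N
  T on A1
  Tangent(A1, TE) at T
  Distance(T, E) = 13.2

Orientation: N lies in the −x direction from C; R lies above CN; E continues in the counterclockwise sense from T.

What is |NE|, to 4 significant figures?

24.74

C is at the origin; CN is horizontal with |CN| = 27.2 and N on the −x side, so N = (-27.20, 0.000). A1 meets CN tangentially, so RN is at right angles to CN, so R = N + (0, 9) = (-27.20, 9.000). On A1, N sits at bearing -90° from R; a 108° counterclockwise sweep puts T at bearing 18°, so T = R + 9.0·(cos 18°, sin 18°) = (-18.64, 11.78). A1 meets TE tangentially, so RT is at right angles to TE, so TE runs along (−sin 18°, cos 18°); with |TE| = 13.2, E = (-22.72, 24.34). Then |NE| = |E − N| = 24.74.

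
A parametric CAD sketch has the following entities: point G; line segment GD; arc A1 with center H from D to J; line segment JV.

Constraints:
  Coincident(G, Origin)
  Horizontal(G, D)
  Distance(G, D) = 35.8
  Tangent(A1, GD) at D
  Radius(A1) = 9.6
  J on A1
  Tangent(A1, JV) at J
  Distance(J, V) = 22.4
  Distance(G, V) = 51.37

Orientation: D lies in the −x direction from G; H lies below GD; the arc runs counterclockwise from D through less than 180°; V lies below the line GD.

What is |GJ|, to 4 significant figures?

46.66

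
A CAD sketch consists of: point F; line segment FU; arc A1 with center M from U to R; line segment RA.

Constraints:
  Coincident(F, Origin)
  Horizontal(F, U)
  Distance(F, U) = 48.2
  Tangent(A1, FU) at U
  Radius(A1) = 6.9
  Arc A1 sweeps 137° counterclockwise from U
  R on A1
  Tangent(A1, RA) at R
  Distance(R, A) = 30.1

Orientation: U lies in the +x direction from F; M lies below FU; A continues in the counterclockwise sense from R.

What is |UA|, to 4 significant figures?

36.80

F is at the origin; F and U share the same y with |FU| = 48.2 and U on the +x side, so U = (48.20, 0.000). A1 meets FU tangentially, so MU is at right angles to FU, so M = U + (0, -6.9) = (48.20, -6.900). On A1, U sits at bearing 90° from M; a 137° counterclockwise sweep puts R at bearing 227°, so R = M + 6.9·(cos 227°, sin 227°) = (43.49, -11.95). Tangency of A1 to RA means the radius MR is perpendicular to RA, so RA runs along (−sin 227°, cos 227°); with |RA| = 30.1, A = (65.51, -32.47). Then |UA| = |A − U| = 36.80.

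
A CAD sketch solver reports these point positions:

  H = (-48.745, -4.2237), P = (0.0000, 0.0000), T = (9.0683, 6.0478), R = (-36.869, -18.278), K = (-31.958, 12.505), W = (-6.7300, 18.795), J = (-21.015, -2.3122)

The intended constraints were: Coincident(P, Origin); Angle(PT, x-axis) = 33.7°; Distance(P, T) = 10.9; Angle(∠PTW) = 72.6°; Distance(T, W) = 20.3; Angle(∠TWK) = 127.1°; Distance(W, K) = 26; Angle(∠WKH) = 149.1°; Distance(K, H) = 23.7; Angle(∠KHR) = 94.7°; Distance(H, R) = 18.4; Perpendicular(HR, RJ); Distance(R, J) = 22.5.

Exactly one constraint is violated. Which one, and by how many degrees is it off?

Perpendicular(HR, RJ) — off by 5.00°.

P = (0.00, 0.00) ✓; PT at 33.70° ✓; |PT| = 10.90 ✓; ∠PTW = 72.60° ✓; |TW| = 20.30 ✓; ∠TWK = 127.1° ✓; |WK| = 26.00 ✓; ∠WKH = 149.1° ✓; |KH| = 23.70 ✓; ∠KHR = 94.70° ✓; |HR| = 18.40 ✓; ∠(HR, RJ) = 95.00° ✗; |RJ| = 22.50 ✓.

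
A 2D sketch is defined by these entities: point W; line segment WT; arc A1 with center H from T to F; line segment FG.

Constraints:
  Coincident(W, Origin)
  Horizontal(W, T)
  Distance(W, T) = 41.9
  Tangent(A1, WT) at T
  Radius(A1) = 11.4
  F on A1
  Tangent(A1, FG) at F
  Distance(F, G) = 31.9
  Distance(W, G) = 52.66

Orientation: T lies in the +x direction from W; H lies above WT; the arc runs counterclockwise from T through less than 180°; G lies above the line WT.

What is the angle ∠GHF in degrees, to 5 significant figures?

70.335°

Checks: |HF| = 11.40 ✓; ∠(HF, FG) = 90.00° ✓; |FG| = 31.90 ✓; |WG| = 52.66 ✓.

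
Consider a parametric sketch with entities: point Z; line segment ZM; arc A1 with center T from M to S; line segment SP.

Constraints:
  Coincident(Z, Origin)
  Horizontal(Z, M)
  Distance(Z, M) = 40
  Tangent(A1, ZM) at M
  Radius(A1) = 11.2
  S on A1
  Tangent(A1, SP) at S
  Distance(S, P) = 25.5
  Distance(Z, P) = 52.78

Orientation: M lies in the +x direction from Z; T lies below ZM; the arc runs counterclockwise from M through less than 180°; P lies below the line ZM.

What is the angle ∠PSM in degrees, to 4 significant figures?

127.4°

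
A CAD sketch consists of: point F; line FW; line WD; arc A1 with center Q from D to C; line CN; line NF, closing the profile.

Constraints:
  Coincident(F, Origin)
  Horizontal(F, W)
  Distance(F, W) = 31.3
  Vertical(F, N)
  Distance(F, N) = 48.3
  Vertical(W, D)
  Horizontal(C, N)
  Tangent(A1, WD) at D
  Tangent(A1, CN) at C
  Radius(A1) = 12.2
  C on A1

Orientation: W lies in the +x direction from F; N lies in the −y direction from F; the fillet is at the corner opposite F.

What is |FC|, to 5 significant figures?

51.939

The virtual corner opposite F is at (31.300, -48.300). The tangent condition forces QD to be normal to WD and the tangent condition forces QC to be normal to CN, with radius 12.2, so the center Q sits 12.2 in from both sides at Q = (19.100, -36.100). That places the tangent points at D = (31.300, -36.100) on WD and C = (19.100, -48.300) on CN. Then |FC| = |C − F| = 51.939.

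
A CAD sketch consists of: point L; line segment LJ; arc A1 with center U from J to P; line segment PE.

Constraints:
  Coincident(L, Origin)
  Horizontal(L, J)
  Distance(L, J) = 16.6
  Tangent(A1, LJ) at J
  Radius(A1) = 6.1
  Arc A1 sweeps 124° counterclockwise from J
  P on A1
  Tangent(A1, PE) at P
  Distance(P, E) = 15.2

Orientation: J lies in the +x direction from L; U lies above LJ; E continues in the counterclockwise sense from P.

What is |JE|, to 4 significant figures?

22.38

L is at the origin; L and J share the same y with |LJ| = 16.6 and J on the +x side, so J = (16.60, 0.000). Tangency of A1 to LJ means the radius UJ is perpendicular to LJ, so U = J + (0, 6.1) = (16.60, 6.100). On A1, J sits at bearing -90° from U; a 124° counterclockwise sweep puts P at bearing 34°, so P = U + 6.1·(cos 34°, sin 34°) = (21.66, 9.511). A1 meets PE tangentially, so UP is at right angles to PE, so PE runs along (−sin 34°, cos 34°); with |PE| = 15.2, E = (13.16, 22.11). Then |JE| = |E − J| = 22.38.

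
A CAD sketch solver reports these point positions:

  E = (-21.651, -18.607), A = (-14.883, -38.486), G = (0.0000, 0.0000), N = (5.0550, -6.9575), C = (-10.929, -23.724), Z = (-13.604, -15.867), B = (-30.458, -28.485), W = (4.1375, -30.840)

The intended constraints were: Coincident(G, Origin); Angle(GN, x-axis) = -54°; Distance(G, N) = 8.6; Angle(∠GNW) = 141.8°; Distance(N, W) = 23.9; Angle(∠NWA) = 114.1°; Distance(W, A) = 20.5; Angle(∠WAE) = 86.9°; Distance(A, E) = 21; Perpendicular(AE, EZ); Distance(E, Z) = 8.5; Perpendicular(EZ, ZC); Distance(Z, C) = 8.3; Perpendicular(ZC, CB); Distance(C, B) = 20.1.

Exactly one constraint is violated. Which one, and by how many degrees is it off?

Perpendicular(ZC, CB) — off by 5.10°.

G = (0.00, 0.00) ✓; GN at -54.00° ✓; |GN| = 8.600 ✓; ∠GNW = 141.8° ✓; |NW| = 23.90 ✓; ∠NWA = 114.1° ✓; |WA| = 20.50 ✓; ∠WAE = 86.90° ✓; |AE| = 21.00 ✓; ∠(AE, EZ) = 90.00° ✓; |EZ| = 8.501 ✓; ∠(EZ, ZC) = 90.00° ✓; |ZC| = 8.300 ✓; ∠(ZC, CB) = 95.10° ✗; |CB| = 20.10 ✓.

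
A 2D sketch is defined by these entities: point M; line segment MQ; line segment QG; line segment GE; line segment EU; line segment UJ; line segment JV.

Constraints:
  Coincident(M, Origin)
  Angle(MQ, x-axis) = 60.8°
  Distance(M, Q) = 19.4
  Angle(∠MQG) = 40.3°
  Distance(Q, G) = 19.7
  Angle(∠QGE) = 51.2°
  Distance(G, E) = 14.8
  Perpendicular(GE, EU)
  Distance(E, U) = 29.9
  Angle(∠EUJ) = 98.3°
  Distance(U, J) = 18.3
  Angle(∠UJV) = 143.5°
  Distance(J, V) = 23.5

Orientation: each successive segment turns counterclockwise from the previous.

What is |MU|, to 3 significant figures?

34.0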